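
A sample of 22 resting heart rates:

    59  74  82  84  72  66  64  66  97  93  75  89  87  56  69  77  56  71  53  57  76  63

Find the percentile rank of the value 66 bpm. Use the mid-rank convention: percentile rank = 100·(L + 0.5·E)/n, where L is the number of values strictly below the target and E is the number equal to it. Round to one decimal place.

36.4

Sorted: 53, 56, 56, 57, 59, 63, 64, 66, 66, 69, 71, 72, 74, 75, 76, 77, 82, 84, 87, 89, 93, 97.
Count below 66: L = 7; count equal: E = 2; n = 22.
Percentile rank = 100·(7 + 0.5·2)/22 = 100·8/22 = 36.36.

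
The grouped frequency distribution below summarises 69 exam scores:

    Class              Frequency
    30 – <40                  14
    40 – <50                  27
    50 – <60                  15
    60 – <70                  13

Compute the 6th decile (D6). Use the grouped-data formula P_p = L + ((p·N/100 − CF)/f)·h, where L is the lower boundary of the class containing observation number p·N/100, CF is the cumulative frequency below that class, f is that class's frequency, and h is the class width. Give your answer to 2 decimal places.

N = 69; target position k = 60/100 · 69 = 41.4.
Cumulative frequencies: 14, 41, 56, 69.
Observation 41.4 falls in the class 50 – <60.
L = 50, CF = 41, f = 15, h = 10.
P60 = 50 + ((41.4 − 41)/15)·10 = 50 + 0.266667 = 50.2667.

50.27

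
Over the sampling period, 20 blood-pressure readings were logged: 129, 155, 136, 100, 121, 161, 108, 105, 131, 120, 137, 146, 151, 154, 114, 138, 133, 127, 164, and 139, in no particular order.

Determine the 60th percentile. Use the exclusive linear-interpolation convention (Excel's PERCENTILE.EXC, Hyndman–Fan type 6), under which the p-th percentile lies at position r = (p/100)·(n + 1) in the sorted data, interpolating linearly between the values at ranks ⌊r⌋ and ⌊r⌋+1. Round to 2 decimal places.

137.60

Sorted: 100, 105, 108, 114, 120, 121, 127, 129, 131, 133, 136, 137, 138, 139, 146, 151, 154, 155, 161, 164.
n = 20.
r = (60/100)·(20 + 1) = 12.6.
Rank 12 is 137 and rank 13 is 138.
Interpolate: 137 + 0.6·(138 − 137) = 137 + 0.6·1 = 137.6.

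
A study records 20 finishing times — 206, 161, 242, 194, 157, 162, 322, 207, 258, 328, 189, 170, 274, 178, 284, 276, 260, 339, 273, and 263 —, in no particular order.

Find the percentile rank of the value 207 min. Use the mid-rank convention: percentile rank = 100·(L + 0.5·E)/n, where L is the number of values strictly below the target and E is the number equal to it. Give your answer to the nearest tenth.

Sorted: 157, 161, 162, 170, 178, 189, 194, 206, 207, 242, 258, 260, 263, 273, 274, 276, 284, 322, 328, 339.
Count below 207: L = 8; count equal: E = 1; n = 20.
Percentile rank = 100·(8 + 0.5·1)/20 = 100·8.5/20 = 42.5.

42.5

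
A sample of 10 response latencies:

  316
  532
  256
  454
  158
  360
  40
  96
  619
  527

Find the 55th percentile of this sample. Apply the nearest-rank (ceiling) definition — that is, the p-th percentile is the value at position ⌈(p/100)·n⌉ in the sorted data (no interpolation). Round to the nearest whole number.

Sorted: 40, 96, 158, 256, 316, 360, 454, 527, 532, 619.
n = 10.
Position = ⌈55/100 · 10⌉ = ⌈5.5⌉ = 6.
The value at rank 6 is 360.

360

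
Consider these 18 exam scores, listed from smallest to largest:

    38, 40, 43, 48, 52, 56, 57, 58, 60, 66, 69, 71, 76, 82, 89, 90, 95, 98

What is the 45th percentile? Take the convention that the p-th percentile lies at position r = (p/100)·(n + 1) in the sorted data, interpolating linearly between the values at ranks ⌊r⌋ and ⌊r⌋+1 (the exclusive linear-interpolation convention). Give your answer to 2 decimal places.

n = 18.
r = (45/100)·(18 + 1) = 8.55.
Rank 8 is 58 and rank 9 is 60.
Interpolate: 58 + 0.55·(60 − 58) = 58 + 0.55·2 = 59.1.

59.10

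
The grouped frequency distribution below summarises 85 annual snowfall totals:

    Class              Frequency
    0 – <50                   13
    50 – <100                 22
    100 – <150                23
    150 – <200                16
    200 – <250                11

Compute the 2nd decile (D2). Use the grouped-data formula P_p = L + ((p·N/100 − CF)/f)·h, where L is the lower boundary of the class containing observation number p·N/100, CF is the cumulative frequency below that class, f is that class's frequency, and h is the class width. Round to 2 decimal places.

59.09

N = 85; target position k = 20/100 · 85 = 17.
Cumulative frequencies: 13, 35, 58, 74, 85.
Observation 17 falls in the class 50 – <100.
L = 50, CF = 13, f = 22, h = 50.
P20 = 50 + ((17 − 13)/22)·50 = 50 + 9.09091 = 59.0909.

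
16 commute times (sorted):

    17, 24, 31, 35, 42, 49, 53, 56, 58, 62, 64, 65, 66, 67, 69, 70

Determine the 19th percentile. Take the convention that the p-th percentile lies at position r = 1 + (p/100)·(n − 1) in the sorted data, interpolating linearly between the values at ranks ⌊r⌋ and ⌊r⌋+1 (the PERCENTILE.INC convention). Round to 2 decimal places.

n = 16.
r = 1 + (19/100)·(16 − 1) = 1 + 2.85 = 3.85.
Rank 3 is 31 and rank 4 is 35.
Interpolate: 31 + 0.85·(35 − 31) = 31 + 0.85·4 = 34.4.

34.40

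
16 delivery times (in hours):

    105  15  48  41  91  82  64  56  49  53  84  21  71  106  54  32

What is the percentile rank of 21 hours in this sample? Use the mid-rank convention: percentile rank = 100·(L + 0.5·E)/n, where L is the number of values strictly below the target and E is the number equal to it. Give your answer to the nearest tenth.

Sorted: 15, 21, 32, 41, 48, 49, 53, 54, 56, 64, 71, 82, 84, 91, 105, 106.
Count below 21: L = 1; count equal: E = 1; n = 16.
Percentile rank = 100·(1 + 0.5·1)/16 = 100·1.5/16 = 9.375.

9.4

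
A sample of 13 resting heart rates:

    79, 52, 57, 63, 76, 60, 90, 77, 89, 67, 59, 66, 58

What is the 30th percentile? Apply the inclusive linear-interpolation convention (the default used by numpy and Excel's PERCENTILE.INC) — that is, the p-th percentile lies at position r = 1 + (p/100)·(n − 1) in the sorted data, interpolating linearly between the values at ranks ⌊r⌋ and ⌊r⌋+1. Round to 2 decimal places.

Sorted: 52, 57, 58, 59, 60, 63, 66, 67, 76, 77, 79, 89, 90.
n = 13.
r = 1 + (30/100)·(13 − 1) = 1 + 3.6 = 4.6.
Rank 4 is 59 and rank 5 is 60.
Interpolate: 59 + 0.6·(60 − 59) = 59 + 0.6·1 = 59.6.

59.60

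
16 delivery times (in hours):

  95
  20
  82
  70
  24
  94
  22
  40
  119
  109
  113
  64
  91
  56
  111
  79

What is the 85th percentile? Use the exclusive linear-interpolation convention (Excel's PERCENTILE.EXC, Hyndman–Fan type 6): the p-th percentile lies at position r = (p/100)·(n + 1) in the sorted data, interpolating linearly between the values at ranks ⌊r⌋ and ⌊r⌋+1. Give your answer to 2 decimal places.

Sorted: 20, 22, 24, 40, 56, 64, 70, 79, 82, 91, 94, 95, 109, 111, 113, 119.
n = 16.
r = (85/100)·(16 + 1) = 14.45.
Rank 14 is 111 and rank 15 is 113.
Interpolate: 111 + 0.45·(113 − 111) = 111 + 0.45·2 = 111.9.

111.90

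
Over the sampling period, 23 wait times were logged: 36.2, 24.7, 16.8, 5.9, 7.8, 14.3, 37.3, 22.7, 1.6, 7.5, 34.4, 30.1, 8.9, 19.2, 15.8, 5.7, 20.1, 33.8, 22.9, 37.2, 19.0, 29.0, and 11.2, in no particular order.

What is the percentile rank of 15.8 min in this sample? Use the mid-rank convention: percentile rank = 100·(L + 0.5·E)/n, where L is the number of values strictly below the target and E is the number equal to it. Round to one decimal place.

Sorted: 1.6, 5.7, 5.9, 7.5, 7.8, 8.9, 11.2, 14.3, 15.8, 16.8, 19.0, 19.2, 20.1, 22.7, 22.9, 24.7, 29.0, 30.1, 33.8, 34.4, 36.2, 37.2, 37.3.
Count below 15.8: L = 8; count equal: E = 1; n = 23.
Percentile rank = 100·(8 + 0.5·1)/23 = 100·8.5/23 = 36.96.

37.0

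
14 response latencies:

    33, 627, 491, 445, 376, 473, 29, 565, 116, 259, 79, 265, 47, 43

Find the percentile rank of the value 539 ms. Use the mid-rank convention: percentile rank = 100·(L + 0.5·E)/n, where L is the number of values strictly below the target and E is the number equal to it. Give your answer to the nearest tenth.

Sorted: 29, 33, 43, 47, 79, 116, 259, 265, 376, 445, 473, 491, 565, 627.
Count below 539: L = 12; count equal: E = 0; n = 14.
Percentile rank = 100·(12 + 0.5·0)/14 = 100·12/14 = 85.71.

85.7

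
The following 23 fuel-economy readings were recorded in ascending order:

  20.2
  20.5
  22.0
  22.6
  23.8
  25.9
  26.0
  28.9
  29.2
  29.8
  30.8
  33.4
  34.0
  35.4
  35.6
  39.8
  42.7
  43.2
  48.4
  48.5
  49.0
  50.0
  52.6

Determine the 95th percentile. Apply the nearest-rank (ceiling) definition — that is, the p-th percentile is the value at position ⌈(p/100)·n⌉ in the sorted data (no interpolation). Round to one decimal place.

50.0

n = 23.
Position = ⌈95/100 · 23⌉ = ⌈21.85⌉ = 22.
The value at rank 22 is 50.0.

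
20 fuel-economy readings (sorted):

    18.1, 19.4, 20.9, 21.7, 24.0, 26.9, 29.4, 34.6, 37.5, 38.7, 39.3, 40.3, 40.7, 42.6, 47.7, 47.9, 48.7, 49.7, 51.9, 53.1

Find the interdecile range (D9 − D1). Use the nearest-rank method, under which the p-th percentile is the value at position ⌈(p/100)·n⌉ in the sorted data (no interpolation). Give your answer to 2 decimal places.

n = 20.
P10: rank ⌈10/100·20⌉ = 2 → 19.4.
P90: rank ⌈90/100·20⌉ = 18 → 49.7.
Difference: 49.7 − 19.4 = 30.3.

30.30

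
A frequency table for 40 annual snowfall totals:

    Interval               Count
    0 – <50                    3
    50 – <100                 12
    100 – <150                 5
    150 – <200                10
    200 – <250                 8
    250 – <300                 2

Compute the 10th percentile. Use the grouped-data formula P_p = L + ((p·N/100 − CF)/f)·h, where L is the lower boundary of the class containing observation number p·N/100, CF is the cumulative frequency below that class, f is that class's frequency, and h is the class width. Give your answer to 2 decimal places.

54.17

N = 40; target position k = 10/100 · 40 = 4.
Cumulative frequencies: 3, 15, 20, 30, 38, 40.
Observation 4 falls in the class 50 – <100.
L = 50, CF = 3, f = 12, h = 50.
P10 = 50 + ((4 − 3)/12)·50 = 50 + 4.16667 = 54.1667.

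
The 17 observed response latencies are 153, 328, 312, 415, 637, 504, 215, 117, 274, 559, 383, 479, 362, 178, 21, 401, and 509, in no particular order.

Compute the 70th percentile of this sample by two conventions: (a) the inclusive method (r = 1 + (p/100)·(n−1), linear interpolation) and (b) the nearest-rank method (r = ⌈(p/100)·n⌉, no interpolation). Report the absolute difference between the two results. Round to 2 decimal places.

Sorted: 21, 117, 153, 178, 215, 274, 312, 328, 362, 383, 401, 415, 479, 504, 509, 559, 637.
n = 17.
(a) r = 12.2; between ranks 12 (415) and 13 (479): 427.8.
(b) the nearest-rank method: rank 12 → 415.
|427.8 − 415| = 12.8.

12.80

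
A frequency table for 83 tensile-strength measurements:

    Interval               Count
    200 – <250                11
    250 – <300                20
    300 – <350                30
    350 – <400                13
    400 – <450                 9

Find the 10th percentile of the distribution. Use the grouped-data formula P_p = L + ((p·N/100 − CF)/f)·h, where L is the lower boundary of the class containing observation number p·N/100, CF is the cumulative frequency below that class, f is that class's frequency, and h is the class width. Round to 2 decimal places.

237.73

N = 83; target position k = 10/100 · 83 = 8.3.
Cumulative frequencies: 11, 31, 61, 74, 83.
Observation 8.3 falls in the class 200 – <250.
L = 200, CF = 0, f = 11, h = 50.
P10 = 200 + ((8.3 − 0)/11)·50 = 200 + 37.7273 = 237.727.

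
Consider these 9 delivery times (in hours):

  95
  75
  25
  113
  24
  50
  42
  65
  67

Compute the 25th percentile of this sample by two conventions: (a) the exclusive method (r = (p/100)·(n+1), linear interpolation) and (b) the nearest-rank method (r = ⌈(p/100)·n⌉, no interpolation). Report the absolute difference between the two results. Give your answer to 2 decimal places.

Sorted: 24, 25, 42, 50, 65, 67, 75, 95, 113.
n = 9.
(a) r = 2.5; between ranks 2 (25) and 3 (42): 33.5.
(b) the nearest-rank method: rank 3 → 42.
|33.5 − 42| = 8.5.

8.50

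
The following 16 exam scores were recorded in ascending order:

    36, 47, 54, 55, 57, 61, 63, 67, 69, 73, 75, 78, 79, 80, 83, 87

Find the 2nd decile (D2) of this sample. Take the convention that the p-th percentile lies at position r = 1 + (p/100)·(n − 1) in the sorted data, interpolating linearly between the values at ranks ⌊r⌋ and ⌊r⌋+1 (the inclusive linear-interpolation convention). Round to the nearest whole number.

n = 16.
r = 1 + (20/100)·(16 − 1) = 1 + 3 = 4.
r is an integer, so P20 is the value at rank 4: 55.

55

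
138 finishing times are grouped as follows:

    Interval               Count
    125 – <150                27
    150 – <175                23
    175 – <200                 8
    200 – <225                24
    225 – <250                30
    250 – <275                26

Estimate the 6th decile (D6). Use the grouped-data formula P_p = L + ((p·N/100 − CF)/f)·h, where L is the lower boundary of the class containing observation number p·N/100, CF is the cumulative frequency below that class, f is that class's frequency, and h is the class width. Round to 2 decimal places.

N = 138; target position k = 60/100 · 138 = 82.8.
Cumulative frequencies: 27, 50, 58, 82, 112, 138.
Observation 82.8 falls in the class 225 – <250.
L = 225, CF = 82, f = 30, h = 25.
P60 = 225 + ((82.8 − 82)/30)·25 = 225 + 0.666667 = 225.667.

225.67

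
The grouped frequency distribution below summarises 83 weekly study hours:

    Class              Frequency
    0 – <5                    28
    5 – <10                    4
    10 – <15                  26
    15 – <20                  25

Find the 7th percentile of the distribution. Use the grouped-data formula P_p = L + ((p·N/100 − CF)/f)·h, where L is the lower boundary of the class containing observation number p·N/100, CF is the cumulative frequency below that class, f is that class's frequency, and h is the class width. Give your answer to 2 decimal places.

1.04

N = 83; target position k = 7/100 · 83 = 5.81.
Cumulative frequencies: 28, 32, 58, 83.
Observation 5.81 falls in the class 0 – <5.
L = 0, CF = 0, f = 28, h = 5.
P7 = 0 + ((5.81 − 0)/28)·5 = 0 + 1.0375 = 1.0375.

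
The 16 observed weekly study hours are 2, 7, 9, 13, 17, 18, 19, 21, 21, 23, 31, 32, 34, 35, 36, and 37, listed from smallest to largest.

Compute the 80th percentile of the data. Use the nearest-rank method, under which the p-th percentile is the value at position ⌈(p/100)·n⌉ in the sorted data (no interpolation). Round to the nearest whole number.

34

n = 16.
Position = ⌈80/100 · 16⌉ = ⌈12.8⌉ = 13.
The value at rank 13 is 34.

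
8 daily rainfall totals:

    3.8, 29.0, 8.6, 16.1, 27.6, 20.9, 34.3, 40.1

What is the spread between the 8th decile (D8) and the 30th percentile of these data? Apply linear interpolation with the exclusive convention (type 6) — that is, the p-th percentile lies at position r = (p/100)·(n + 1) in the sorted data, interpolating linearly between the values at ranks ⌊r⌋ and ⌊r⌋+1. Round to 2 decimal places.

21.61

Sorted: 3.8, 8.6, 16.1, 20.9, 27.6, 29.0, 34.3, 40.1.
n = 8.
P30: r = 2.7; ranks 2–3 are 8.6, 16.1; interpolating gives 13.85.
P80: r = 7.2; ranks 7–8 are 34.3, 40.1; interpolating gives 35.46.
Difference: 35.46 − 13.85 = 21.61.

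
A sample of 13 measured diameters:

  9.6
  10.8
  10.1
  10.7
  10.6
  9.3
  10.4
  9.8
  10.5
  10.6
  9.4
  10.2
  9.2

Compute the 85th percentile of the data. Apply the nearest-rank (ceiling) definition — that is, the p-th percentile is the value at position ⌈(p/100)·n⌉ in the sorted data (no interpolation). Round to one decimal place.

Sorted: 9.2, 9.3, 9.4, 9.6, 9.8, 10.1, 10.2, 10.4, 10.5, 10.6, 10.6, 10.7, 10.8.
n = 13.
Position = ⌈85/100 · 13⌉ = ⌈11.05⌉ = 12.
The value at rank 12 is 10.7.

10.7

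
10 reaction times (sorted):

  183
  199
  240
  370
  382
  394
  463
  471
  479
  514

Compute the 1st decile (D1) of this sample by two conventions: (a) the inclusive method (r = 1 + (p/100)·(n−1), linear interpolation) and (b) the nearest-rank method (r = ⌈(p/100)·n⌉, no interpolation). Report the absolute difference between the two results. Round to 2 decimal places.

14.40

n = 10.
(a) r = 1.9; between ranks 1 (183) and 2 (199): 197.4.
(b) the nearest-rank method: rank 1 → 183.
|197.4 − 183| = 14.4.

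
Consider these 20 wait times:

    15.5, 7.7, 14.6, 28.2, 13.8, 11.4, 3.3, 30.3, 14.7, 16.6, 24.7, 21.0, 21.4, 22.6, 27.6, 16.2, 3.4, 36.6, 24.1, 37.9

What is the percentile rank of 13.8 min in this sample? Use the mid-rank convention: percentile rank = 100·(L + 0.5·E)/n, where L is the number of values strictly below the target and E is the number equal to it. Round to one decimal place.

22.5

Sorted: 3.3, 3.4, 7.7, 11.4, 13.8, 14.6, 14.7, 15.5, 16.2, 16.6, 21.0, 21.4, 22.6, 24.1, 24.7, 27.6, 28.2, 30.3, 36.6, 37.9.
Count below 13.8: L = 4; count equal: E = 1; n = 20.
Percentile rank = 100·(4 + 0.5·1)/20 = 100·4.5/20 = 22.5.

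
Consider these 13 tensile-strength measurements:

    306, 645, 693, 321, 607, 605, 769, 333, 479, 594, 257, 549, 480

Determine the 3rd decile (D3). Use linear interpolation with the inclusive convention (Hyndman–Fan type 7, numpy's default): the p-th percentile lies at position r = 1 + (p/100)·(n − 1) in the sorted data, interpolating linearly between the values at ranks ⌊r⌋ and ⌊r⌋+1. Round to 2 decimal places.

420.60

Sorted: 257, 306, 321, 333, 479, 480, 549, 594, 605, 607, 645, 693, 769.
n = 13.
r = 1 + (30/100)·(13 − 1) = 1 + 3.6 = 4.6.
Rank 4 is 333 and rank 5 is 479.
Interpolate: 333 + 0.6·(479 − 333) = 333 + 0.6·146 = 420.6.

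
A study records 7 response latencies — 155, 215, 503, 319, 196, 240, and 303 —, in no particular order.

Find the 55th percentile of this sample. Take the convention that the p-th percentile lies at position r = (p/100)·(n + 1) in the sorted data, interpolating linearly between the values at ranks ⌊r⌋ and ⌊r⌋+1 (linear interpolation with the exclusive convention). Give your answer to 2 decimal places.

265.20

Sorted: 155, 196, 215, 240, 303, 319, 503.
n = 7.
r = (55/100)·(7 + 1) = 4.4.
Rank 4 is 240 and rank 5 is 303.
Interpolate: 240 + 0.4·(303 − 240) = 240 + 0.4·63 = 265.2.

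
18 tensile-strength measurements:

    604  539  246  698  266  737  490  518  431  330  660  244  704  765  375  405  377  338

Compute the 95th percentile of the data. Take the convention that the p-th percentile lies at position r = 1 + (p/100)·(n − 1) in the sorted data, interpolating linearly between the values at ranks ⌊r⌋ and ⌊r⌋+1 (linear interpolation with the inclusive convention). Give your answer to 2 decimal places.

Sorted: 244, 246, 266, 330, 338, 375, 377, 405, 431, 490, 518, 539, 604, 660, 698, 704, 737, 765.
n = 18.
r = 1 + (95/100)·(18 − 1) = 1 + 16.15 = 17.15.
Rank 17 is 737 and rank 18 is 765.
Interpolate: 737 + 0.15·(765 − 737) = 737 + 0.15·28 = 741.2.

741.20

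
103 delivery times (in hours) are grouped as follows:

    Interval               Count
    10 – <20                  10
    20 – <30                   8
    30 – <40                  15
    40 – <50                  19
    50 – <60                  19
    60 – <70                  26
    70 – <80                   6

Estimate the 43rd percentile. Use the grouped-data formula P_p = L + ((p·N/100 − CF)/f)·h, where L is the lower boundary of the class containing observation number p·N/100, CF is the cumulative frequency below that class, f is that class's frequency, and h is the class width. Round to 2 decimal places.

N = 103; target position k = 43/100 · 103 = 44.29.
Cumulative frequencies: 10, 18, 33, 52, 71, 97, 103.
Observation 44.29 falls in the class 40 – <50.
L = 40, CF = 33, f = 19, h = 10.
P43 = 40 + ((44.29 − 33)/19)·10 = 40 + 5.94211 = 45.9421.

45.94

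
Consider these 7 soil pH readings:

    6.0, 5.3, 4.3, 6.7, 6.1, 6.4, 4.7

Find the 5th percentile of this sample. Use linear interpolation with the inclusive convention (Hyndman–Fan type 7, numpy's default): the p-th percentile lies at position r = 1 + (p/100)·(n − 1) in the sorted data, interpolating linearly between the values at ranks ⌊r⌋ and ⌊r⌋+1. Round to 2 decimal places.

4.42

Sorted: 4.3, 4.7, 5.3, 6.0, 6.1, 6.4, 6.7.
n = 7.
r = 1 + (5/100)·(7 − 1) = 1 + 0.3 = 1.3.
Rank 1 is 4.3 and rank 2 is 4.7.
Interpolate: 4.3 + 0.3·(4.7 − 4.3) = 4.3 + 0.3·0.4 = 4.42.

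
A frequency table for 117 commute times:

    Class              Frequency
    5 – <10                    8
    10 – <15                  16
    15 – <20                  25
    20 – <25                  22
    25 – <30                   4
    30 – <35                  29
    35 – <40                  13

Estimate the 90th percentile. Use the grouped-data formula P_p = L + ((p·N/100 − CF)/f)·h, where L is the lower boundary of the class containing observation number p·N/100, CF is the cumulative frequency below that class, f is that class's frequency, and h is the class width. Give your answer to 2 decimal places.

N = 117; target position k = 90/100 · 117 = 105.3.
Cumulative frequencies: 8, 24, 49, 71, 75, 104, 117.
Observation 105.3 falls in the class 35 – <40.
L = 35, CF = 104, f = 13, h = 5.
P90 = 35 + ((105.3 − 104)/13)·5 = 35 + 0.5 = 35.5.

35.50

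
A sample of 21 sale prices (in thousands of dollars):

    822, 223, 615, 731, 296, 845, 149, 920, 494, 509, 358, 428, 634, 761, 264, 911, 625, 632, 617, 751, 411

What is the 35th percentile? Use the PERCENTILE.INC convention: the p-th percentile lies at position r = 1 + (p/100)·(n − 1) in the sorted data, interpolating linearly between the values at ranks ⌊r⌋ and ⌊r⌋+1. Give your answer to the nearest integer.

494

Sorted: 149, 223, 264, 296, 358, 411, 428, 494, 509, 615, 617, 625, 632, 634, 731, 751, 761, 822, 845, 911, 920.
n = 21.
r = 1 + (35/100)·(21 − 1) = 1 + 7 = 8.
r is an integer, so P35 is the value at rank 8: 494.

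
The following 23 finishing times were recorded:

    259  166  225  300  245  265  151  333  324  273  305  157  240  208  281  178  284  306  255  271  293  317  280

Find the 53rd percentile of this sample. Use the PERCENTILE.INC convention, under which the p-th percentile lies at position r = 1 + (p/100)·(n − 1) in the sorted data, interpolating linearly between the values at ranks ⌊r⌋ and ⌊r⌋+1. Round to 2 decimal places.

Sorted: 151, 157, 166, 178, 208, 225, 240, 245, 255, 259, 265, 271, 273, 280, 281, 284, 293, 300, 305, 306, 317, 324, 333.
n = 23.
r = 1 + (53/100)·(23 − 1) = 1 + 11.66 = 12.66.
Rank 12 is 271 and rank 13 is 273.
Interpolate: 271 + 0.66·(273 − 271) = 271 + 0.66·2 = 272.32.

272.32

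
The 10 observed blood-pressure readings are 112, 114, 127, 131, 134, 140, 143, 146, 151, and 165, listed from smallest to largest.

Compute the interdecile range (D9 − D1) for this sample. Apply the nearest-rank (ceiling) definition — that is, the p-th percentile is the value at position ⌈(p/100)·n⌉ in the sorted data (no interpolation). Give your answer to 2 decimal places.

39.00

n = 10.
P10: rank ⌈10/100·10⌉ = 1 → 112.
P90: rank ⌈90/100·10⌉ = 9 → 151.
Difference: 151 − 112 = 39.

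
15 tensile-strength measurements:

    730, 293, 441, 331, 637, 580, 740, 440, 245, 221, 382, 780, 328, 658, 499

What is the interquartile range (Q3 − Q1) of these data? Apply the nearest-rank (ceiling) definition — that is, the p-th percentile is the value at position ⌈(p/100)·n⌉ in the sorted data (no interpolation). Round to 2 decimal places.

330.00

Sorted: 221, 245, 293, 328, 331, 382, 440, 441, 499, 580, 637, 658, 730, 740, 780.
n = 15.
P25: rank ⌈25/100·15⌉ = 4 → 328.
P75: rank ⌈75/100·15⌉ = 12 → 658.
Difference: 658 − 328 = 330.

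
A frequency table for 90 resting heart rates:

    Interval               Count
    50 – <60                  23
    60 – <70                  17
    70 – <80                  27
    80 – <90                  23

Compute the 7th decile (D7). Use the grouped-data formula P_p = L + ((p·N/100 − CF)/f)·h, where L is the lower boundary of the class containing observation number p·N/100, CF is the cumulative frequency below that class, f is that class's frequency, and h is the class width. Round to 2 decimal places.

78.52

N = 90; target position k = 70/100 · 90 = 63.
Cumulative frequencies: 23, 40, 67, 90.
Observation 63 falls in the class 70 – <80.
L = 70, CF = 40, f = 27, h = 10.
P70 = 70 + ((63 − 40)/27)·10 = 70 + 8.51852 = 78.5185.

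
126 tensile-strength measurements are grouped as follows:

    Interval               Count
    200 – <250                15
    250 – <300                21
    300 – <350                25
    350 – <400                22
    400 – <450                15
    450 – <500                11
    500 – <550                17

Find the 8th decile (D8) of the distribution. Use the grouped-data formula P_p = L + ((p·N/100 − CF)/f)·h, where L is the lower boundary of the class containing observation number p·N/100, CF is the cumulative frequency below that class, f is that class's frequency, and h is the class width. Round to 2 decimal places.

N = 126; target position k = 80/100 · 126 = 100.8.
Cumulative frequencies: 15, 36, 61, 83, 98, 109, 126.
Observation 100.8 falls in the class 450 – <500.
L = 450, CF = 98, f = 11, h = 50.
P80 = 450 + ((100.8 − 98)/11)·50 = 450 + 12.7273 = 462.727.

462.73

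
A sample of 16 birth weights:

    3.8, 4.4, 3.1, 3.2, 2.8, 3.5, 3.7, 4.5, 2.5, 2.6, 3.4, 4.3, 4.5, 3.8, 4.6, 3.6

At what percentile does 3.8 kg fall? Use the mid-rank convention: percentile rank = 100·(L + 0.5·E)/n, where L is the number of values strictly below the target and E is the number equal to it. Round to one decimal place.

62.5

Sorted: 2.5, 2.6, 2.8, 3.1, 3.2, 3.4, 3.5, 3.6, 3.7, 3.8, 3.8, 4.3, 4.4, 4.5, 4.5, 4.6.
Count below 3.8: L = 9; count equal: E = 2; n = 16.
Percentile rank = 100·(9 + 0.5·2)/16 = 100·10/16 = 62.5.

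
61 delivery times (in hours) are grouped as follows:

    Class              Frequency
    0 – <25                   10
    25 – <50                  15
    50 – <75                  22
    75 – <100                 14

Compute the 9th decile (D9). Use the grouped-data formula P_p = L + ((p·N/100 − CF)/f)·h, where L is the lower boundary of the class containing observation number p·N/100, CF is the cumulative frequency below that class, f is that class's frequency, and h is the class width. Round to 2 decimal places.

89.11

N = 61; target position k = 90/100 · 61 = 54.9.
Cumulative frequencies: 10, 25, 47, 61.
Observation 54.9 falls in the class 75 – <100.
L = 75, CF = 47, f = 14, h = 25.
P90 = 75 + ((54.9 − 47)/14)·25 = 75 + 14.1071 = 89.1071.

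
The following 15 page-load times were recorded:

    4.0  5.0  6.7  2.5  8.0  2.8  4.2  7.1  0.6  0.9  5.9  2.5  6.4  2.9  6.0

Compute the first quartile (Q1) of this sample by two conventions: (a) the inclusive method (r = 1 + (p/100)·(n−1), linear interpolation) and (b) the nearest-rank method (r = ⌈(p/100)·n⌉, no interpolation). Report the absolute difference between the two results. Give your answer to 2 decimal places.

0.15

Sorted: 0.6, 0.9, 2.5, 2.5, 2.8, 2.9, 4.0, 4.2, 5.0, 5.9, 6.0, 6.4, 6.7, 7.1, 8.0.
n = 15.
(a) r = 4.5; between ranks 4 (2.5) and 5 (2.8): 2.65.
(b) the nearest-rank method: rank 4 → 2.5.
|2.65 − 2.5| = 0.15.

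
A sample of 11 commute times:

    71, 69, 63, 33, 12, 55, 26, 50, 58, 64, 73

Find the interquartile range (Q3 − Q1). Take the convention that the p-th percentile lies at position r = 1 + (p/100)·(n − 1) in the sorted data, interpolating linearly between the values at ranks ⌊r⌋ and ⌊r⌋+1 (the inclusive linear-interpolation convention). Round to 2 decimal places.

25.00

Sorted: 12, 26, 33, 50, 55, 58, 63, 64, 69, 71, 73.
n = 11.
P25: r = 3.5; ranks 3–4 are 33, 50; interpolating gives 41.5.
P75: r = 8.5; ranks 8–9 are 64, 69; interpolating gives 66.5.
Difference: 66.5 − 41.5 = 25.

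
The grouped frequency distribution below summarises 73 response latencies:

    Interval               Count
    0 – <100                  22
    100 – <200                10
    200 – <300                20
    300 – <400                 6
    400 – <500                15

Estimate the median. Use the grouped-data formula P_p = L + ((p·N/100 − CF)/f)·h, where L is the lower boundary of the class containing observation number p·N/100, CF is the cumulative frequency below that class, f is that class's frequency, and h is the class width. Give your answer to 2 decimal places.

N = 73; target position k = 50/100 · 73 = 36.5.
Cumulative frequencies: 22, 32, 52, 58, 73.
Observation 36.5 falls in the class 200 – <300.
L = 200, CF = 32, f = 20, h = 100.
P50 = 200 + ((36.5 − 32)/20)·100 = 200 + 22.5 = 222.5.

222.50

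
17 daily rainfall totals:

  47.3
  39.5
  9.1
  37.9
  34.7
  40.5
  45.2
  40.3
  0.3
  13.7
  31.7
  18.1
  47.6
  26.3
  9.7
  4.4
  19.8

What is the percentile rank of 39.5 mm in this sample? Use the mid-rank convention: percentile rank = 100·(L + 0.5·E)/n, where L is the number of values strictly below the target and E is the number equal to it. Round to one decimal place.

67.6

Sorted: 0.3, 4.4, 9.1, 9.7, 13.7, 18.1, 19.8, 26.3, 31.7, 34.7, 37.9, 39.5, 40.3, 40.5, 45.2, 47.3, 47.6.
Count below 39.5: L = 11; count equal: E = 1; n = 17.
Percentile rank = 100·(11 + 0.5·1)/17 = 100·11.5/17 = 67.65.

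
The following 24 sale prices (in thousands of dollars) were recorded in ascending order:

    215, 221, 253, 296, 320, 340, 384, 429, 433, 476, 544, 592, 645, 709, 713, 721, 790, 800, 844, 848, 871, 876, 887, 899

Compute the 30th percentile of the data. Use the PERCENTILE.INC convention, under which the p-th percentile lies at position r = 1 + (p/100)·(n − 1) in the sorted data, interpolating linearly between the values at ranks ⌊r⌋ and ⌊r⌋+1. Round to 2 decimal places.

n = 24.
r = 1 + (30/100)·(24 − 1) = 1 + 6.9 = 7.9.
Rank 7 is 384 and rank 8 is 429.
Interpolate: 384 + 0.9·(429 − 384) = 384 + 0.9·45 = 424.5.

424.50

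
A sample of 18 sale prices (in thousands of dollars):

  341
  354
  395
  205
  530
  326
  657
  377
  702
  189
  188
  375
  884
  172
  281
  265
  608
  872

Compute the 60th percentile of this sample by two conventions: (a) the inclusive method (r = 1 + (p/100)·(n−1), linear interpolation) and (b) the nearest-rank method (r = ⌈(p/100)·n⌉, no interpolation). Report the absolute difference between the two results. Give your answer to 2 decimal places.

3.60

Sorted: 172, 188, 189, 205, 265, 281, 326, 341, 354, 375, 377, 395, 530, 608, 657, 702, 872, 884.
n = 18.
(a) r = 11.2; between ranks 11 (377) and 12 (395): 380.6.
(b) the nearest-rank method: rank 11 → 377.
|380.6 − 377| = 3.6.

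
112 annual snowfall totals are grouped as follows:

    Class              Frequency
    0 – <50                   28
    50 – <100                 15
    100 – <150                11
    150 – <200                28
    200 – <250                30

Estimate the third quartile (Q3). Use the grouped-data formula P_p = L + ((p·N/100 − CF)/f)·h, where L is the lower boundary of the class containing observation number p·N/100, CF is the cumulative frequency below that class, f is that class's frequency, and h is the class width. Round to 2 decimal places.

N = 112; target position k = 75/100 · 112 = 84.
Cumulative frequencies: 28, 43, 54, 82, 112.
Observation 84 falls in the class 200 – <250.
L = 200, CF = 82, f = 30, h = 50.
P75 = 200 + ((84 − 82)/30)·50 = 200 + 3.33333 = 203.333.

203.33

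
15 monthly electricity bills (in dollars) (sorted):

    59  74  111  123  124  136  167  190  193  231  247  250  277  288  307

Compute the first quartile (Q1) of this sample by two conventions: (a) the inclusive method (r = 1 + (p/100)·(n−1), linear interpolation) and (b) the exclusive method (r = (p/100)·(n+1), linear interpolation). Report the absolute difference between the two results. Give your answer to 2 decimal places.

n = 15.
(a) r = 4.5; between ranks 4 (123) and 5 (124): 123.5.
(b) r = 4 → value at rank 4 = 123.
|123.5 − 123| = 0.5.

0.50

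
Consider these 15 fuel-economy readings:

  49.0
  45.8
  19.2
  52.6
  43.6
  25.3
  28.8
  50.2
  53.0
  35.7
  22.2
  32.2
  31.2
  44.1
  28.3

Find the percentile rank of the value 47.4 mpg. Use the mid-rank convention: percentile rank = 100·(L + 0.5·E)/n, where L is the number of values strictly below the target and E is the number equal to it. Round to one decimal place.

Sorted: 19.2, 22.2, 25.3, 28.3, 28.8, 31.2, 32.2, 35.7, 43.6, 44.1, 45.8, 49.0, 50.2, 52.6, 53.0.
Count below 47.4: L = 11; count equal: E = 0; n = 15.
Percentile rank = 100·(11 + 0.5·0)/15 = 100·11/15 = 73.33.

73.3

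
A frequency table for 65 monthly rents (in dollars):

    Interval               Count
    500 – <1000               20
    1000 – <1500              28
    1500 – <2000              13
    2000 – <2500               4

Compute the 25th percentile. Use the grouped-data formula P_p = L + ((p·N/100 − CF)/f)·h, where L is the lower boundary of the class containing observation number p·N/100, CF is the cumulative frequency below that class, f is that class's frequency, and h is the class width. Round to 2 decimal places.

N = 65; target position k = 25/100 · 65 = 16.25.
Cumulative frequencies: 20, 48, 61, 65.
Observation 16.25 falls in the class 500 – <1000.
L = 500, CF = 0, f = 20, h = 500.
P25 = 500 + ((16.25 − 0)/20)·500 = 500 + 406.25 = 906.25.

906.25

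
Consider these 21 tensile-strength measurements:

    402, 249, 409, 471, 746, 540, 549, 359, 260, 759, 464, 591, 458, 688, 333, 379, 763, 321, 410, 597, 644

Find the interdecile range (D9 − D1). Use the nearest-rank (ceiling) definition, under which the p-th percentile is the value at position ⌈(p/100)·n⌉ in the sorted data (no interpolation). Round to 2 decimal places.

425.00

Sorted: 249, 260, 321, 333, 359, 379, 402, 409, 410, 458, 464, 471, 540, 549, 591, 597, 644, 688, 746, 759, 763.
n = 21.
P10: rank ⌈10/100·21⌉ = 3 → 321.
P90: rank ⌈90/100·21⌉ = 19 → 746.
Difference: 746 − 321 = 425.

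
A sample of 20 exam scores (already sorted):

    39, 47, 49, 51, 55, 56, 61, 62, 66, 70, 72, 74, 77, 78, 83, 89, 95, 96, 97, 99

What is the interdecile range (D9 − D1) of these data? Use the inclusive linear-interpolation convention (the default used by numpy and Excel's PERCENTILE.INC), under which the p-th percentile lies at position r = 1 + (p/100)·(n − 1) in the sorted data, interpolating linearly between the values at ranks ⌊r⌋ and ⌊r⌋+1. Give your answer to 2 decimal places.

n = 20.
P10: r = 2.9; ranks 2–3 are 47, 49; interpolating gives 48.8.
P90: r = 18.1; ranks 18–19 are 96, 97; interpolating gives 96.1.
Difference: 96.1 − 48.8 = 47.3.

47.30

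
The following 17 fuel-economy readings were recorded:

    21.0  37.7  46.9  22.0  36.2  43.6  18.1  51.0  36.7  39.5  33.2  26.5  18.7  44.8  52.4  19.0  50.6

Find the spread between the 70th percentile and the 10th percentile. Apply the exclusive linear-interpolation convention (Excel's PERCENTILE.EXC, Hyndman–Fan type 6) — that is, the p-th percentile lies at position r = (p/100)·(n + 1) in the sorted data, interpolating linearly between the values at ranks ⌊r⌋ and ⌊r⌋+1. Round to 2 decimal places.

Sorted: 18.1, 18.7, 19.0, 21.0, 22.0, 26.5, 33.2, 36.2, 36.7, 37.7, 39.5, 43.6, 44.8, 46.9, 50.6, 51.0, 52.4.
n = 17.
P10: r = 1.8; ranks 1–2 are 18.1, 18.7; interpolating gives 18.58.
P70: r = 12.6; ranks 12–13 are 43.6, 44.8; interpolating gives 44.32.
Difference: 44.32 − 18.58 = 25.74.

25.74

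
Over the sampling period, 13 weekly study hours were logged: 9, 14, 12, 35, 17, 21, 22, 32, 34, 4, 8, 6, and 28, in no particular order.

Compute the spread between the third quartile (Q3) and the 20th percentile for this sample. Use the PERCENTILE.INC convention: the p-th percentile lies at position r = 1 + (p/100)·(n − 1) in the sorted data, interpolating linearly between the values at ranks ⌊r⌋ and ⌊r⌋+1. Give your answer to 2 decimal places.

19.60

Sorted: 4, 6, 8, 9, 12, 14, 17, 21, 22, 28, 32, 34, 35.
n = 13.
P20: r = 3.4; ranks 3–4 are 8, 9; interpolating gives 8.4.
P75: r = 10 (integer) → 28.
Difference: 28 − 8.4 = 19.6.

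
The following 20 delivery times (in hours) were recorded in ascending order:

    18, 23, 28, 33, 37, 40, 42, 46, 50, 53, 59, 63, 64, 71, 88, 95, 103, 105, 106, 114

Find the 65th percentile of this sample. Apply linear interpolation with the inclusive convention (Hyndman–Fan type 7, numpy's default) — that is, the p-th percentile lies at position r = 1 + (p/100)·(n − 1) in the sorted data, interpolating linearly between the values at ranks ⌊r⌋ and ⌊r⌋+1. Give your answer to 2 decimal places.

n = 20.
r = 1 + (65/100)·(20 − 1) = 1 + 12.35 = 13.35.
Rank 13 is 64 and rank 14 is 71.
Interpolate: 64 + 0.35·(71 − 64) = 64 + 0.35·7 = 66.45.

66.45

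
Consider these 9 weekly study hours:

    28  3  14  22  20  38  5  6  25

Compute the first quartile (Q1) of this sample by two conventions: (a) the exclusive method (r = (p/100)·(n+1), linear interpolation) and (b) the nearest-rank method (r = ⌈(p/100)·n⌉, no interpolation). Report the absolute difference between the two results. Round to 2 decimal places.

Sorted: 3, 5, 6, 14, 20, 22, 25, 28, 38.
n = 9.
(a) r = 2.5; between ranks 2 (5) and 3 (6): 5.5.
(b) the nearest-rank method: rank 3 → 6.
|5.5 − 6| = 0.5.

0.50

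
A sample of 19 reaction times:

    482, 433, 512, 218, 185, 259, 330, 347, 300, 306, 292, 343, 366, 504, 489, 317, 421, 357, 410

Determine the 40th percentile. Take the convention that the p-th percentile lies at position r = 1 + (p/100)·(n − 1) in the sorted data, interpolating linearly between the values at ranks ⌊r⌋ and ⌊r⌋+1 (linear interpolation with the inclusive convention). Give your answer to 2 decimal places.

Sorted: 185, 218, 259, 292, 300, 306, 317, 330, 343, 347, 357, 366, 410, 421, 433, 482, 489, 504, 512.
n = 19.
r = 1 + (40/100)·(19 − 1) = 1 + 7.2 = 8.2.
Rank 8 is 330 and rank 9 is 343.
Interpolate: 330 + 0.2·(343 − 330) = 330 + 0.2·13 = 332.6.

332.60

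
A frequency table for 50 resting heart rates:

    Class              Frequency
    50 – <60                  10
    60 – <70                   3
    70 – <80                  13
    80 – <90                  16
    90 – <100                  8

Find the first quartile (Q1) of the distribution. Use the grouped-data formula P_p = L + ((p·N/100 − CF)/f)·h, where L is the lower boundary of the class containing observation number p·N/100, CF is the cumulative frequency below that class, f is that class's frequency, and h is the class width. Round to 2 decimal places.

68.33

N = 50; target position k = 25/100 · 50 = 12.5.
Cumulative frequencies: 10, 13, 26, 42, 50.
Observation 12.5 falls in the class 60 – <70.
L = 60, CF = 10, f = 3, h = 10.
P25 = 60 + ((12.5 − 10)/3)·10 = 60 + 8.33333 = 68.3333.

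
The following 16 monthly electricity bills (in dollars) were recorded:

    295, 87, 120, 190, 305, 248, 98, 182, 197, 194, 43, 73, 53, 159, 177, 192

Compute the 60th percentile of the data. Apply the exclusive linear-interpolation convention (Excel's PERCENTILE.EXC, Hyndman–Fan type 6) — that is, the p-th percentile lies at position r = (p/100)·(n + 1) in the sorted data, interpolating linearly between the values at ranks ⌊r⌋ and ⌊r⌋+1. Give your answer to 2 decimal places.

Sorted: 43, 53, 73, 87, 98, 120, 159, 177, 182, 190, 192, 194, 197, 248, 295, 305.
n = 16.
r = (60/100)·(16 + 1) = 10.2.
Rank 10 is 190 and rank 11 is 192.
Interpolate: 190 + 0.2·(192 − 190) = 190 + 0.2·2 = 190.4.

190.40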